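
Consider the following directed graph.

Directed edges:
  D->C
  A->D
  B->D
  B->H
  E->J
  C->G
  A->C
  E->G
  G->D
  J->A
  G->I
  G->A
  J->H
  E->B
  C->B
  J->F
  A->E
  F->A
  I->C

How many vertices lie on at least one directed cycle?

9

A vertex is on a directed cycle iff it belongs to a strongly connected component of size ≥ 2 (or has a self-loop).
The vertices on cycles are {A, B, C, D, E, F, G, I, J} — 9 in total.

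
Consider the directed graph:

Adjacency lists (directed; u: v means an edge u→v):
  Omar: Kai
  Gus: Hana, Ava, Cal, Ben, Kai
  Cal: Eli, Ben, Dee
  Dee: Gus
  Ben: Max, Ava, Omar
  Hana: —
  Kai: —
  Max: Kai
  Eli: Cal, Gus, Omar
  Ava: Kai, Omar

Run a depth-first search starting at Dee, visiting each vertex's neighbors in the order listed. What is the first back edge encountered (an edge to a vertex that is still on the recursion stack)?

DFS from Dee (visiting each vertex's neighbors in the order listed); mark gray on enter, black on exit:
Dee gray
  Gus gray
    Hana gray
    Hana black
    Ava gray
      Kai gray
      Kai black
      Omar gray
        Omar→Kai: Kai black — skip
      Omar black
    Ava black
    Cal gray
      Eli gray
        Eli→Cal: Cal is gray → back edge
First back edge: Eli → Cal.

Eli→Cal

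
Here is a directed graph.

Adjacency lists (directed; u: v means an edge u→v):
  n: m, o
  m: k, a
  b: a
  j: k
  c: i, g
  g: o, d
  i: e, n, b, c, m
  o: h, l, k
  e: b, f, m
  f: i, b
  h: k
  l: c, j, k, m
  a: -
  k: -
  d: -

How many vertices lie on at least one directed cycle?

8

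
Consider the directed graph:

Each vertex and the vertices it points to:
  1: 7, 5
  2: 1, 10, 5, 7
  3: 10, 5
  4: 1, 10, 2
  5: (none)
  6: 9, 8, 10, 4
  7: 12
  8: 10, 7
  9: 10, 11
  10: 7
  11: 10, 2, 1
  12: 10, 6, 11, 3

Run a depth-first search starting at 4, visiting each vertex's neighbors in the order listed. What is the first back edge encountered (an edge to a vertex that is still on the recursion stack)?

DFS from 4 (visiting each vertex's neighbors in the order listed); mark gray on enter, black on exit:
4 gray
  1 gray
    7 gray
      12 gray
        10 gray
          10→7: 7 is gray → back edge
First back edge: 10 → 7.

10→7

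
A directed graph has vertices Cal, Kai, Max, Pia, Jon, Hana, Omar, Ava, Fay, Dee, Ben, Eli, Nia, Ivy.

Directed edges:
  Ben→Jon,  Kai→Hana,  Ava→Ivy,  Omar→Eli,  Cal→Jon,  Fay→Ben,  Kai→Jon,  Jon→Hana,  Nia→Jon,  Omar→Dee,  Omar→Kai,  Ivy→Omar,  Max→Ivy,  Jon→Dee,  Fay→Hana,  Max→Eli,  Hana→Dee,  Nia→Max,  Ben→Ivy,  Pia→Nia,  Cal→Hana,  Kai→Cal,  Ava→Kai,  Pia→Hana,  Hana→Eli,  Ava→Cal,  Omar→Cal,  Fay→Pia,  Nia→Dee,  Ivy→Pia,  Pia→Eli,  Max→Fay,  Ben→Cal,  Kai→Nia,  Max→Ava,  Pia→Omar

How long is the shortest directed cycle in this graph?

4

For each vertex v, BFS finds the shortest path from v back to v.
The shortest such closed walk is Max → Fay → Pia → Nia → Max, length 4.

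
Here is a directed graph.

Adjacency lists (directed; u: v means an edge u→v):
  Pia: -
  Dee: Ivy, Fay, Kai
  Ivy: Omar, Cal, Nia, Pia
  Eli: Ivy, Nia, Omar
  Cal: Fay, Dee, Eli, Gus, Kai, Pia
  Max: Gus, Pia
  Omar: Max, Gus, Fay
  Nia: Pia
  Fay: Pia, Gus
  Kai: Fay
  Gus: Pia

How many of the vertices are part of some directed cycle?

A vertex is on a directed cycle iff it belongs to a strongly connected component of size ≥ 2 (or has a self-loop).
The vertices on cycles are {Cal, Dee, Eli, Ivy} — 4 in total.

4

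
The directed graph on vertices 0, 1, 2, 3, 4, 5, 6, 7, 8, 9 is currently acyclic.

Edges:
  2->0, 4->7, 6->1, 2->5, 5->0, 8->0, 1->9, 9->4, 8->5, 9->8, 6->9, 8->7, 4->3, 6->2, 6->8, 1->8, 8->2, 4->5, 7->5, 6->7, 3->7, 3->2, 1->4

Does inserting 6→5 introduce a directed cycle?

No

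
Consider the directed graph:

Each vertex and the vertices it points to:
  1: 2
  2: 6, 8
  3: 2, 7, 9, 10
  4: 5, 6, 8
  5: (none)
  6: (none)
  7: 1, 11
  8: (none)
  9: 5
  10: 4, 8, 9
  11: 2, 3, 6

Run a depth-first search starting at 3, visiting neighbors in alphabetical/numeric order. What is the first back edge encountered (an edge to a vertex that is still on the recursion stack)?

DFS from 3 (visiting neighbors in alphabetical/numeric order); mark gray on enter, black on exit:
3 gray
  2 gray
    6 gray
    6 black
    8 gray
    8 black
  2 black
  7 gray
    1 gray
      1→2: 2 black — skip
    1 black
    11 gray
      11→2: 2 black — skip
      11→3: 3 is gray → back edge
First back edge: 11 → 3.

11->3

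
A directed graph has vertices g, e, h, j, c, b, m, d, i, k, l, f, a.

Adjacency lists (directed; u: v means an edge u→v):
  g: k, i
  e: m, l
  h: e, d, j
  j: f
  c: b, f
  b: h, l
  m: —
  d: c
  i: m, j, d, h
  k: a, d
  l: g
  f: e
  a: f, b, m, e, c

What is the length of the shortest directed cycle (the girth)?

For each vertex v, BFS finds the shortest path from v back to v.
The shortest such closed walk is h → d → c → b → h, length 4.

4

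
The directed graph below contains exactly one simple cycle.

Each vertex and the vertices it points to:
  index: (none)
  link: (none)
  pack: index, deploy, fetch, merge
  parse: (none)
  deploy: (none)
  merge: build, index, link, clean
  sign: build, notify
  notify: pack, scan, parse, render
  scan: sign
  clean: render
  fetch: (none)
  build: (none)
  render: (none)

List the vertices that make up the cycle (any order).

scan, sign, notify

DFS with gray/black marking from notify:
notify gray
  pack gray
    index gray
    index black
    deploy gray
    deploy black
    fetch gray
    fetch black
    merge gray
      build gray
      build black
      merge→index: index black — skip
      link gray
      link black
      clean gray
        render gray
        render black
      clean black
    merge black
  pack black
  scan gray
    sign gray
      sign→build: build black — skip
      sign→notify: notify is gray → back edge
Back edge closes the cycle notify → scan → sign → notify; its vertices are {scan, sign, notify}.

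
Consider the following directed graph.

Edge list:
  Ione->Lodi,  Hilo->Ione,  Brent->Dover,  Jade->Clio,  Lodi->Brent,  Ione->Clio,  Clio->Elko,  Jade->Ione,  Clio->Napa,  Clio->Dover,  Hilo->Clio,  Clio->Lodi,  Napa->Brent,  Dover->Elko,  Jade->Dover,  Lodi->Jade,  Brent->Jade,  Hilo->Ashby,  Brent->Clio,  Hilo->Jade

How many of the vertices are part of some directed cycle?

A vertex is on a directed cycle iff it belongs to a strongly connected component of size ≥ 2 (or has a self-loop).
The vertices on cycles are {Clio, Ione, Jade, Lodi, Napa, Brent} — 6 in total.

6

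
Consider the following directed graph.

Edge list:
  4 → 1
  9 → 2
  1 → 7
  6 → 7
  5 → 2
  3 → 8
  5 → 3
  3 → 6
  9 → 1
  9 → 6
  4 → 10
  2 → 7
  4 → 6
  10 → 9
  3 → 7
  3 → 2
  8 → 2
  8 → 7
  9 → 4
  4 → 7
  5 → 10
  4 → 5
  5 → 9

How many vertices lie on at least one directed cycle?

4

A vertex is on a directed cycle iff it belongs to a strongly connected component of size ≥ 2 (or has a self-loop).
The vertices on cycles are {4, 5, 9, 10} — 4 in total.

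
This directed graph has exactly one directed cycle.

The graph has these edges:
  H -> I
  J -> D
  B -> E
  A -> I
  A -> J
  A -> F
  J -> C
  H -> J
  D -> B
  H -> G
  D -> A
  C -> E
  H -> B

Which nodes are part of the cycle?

A, D, J

DFS with gray/black marking from J:
J gray
  D gray
    A gray
      F gray
      F black
      A→J: J is gray → back edge
Back edge closes the cycle J → D → A → J; its vertices are {A, D, J}.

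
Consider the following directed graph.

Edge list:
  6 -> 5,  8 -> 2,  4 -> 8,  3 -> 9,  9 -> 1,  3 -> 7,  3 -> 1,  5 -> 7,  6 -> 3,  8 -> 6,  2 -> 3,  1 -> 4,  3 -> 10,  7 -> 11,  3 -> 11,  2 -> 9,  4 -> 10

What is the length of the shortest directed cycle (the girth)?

For each vertex v, BFS finds the shortest path from v back to v.
The shortest such closed walk is 4 → 8 → 2 → 3 → 1 → 4, length 5.

5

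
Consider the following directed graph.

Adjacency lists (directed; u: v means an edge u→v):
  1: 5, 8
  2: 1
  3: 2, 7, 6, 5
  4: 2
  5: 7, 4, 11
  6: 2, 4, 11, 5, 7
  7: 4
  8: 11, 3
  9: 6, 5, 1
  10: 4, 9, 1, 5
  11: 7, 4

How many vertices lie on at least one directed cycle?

9

A vertex is on a directed cycle iff it belongs to a strongly connected component of size ≥ 2 (or has a self-loop).
The vertices on cycles are {1, 2, 3, 4, 5, 6, 7, 8, 11} — 9 in total.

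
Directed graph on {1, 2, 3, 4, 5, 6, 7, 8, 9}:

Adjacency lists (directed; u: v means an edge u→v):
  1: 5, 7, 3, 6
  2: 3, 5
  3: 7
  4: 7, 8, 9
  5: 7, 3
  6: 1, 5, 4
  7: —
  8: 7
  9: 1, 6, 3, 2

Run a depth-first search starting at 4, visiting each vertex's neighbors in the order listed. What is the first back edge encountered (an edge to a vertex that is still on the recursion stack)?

DFS from 4 (visiting each vertex's neighbors in the order listed); mark gray on enter, black on exit:
4 gray
  7 gray
  7 black
  8 gray
    8→7: 7 black — skip
  8 black
  9 gray
    1 gray
      5 gray
        5→7: 7 black — skip
        3 gray
          3→7: 7 black — skip
        3 black
      5 black
      1→7: 7 black — skip
      1→3: 3 black — skip
      6 gray
        6→1: 1 is gray → back edge
First back edge: 6 → 1.

6→1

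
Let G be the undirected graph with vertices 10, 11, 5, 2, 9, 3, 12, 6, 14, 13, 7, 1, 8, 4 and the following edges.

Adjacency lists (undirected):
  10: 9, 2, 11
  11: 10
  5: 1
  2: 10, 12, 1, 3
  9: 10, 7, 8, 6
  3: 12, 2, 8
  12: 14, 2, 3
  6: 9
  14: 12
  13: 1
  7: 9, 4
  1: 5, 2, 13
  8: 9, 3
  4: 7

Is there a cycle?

Yes

DFS, tracking each vertex's parent; an edge to a visited non-parent vertex closes a cycle.
Start from 7:
visit 7 (parent –)
  visit 9 (parent 7)
    visit 10 (parent 9)
      10–9: parent, skip
      visit 2 (parent 10)
        2–10: parent, skip
        visit 12 (parent 2)
          visit 14 (parent 12)
            14–12: parent, skip
          12–2: parent, skip
          visit 3 (parent 12)
            3–12: parent, skip
            3–2: 2 visited and ≠ parent → cycle
Cycle: 2 – 12 – 3 – 2.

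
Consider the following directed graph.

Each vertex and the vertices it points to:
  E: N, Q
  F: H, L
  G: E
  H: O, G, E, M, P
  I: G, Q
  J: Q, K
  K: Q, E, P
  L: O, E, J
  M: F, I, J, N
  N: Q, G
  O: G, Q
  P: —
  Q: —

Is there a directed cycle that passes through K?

No

K lies on a cycle iff there is a path from K back to itself.
Exploring from K, it never reaches itself; equivalently, its strongly connected component is a singleton.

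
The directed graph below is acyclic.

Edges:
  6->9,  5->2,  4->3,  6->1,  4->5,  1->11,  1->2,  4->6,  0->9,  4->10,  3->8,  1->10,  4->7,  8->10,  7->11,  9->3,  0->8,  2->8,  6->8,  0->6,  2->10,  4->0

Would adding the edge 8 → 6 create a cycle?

Adding 8→6 creates a cycle iff 6 can already reach 8.
Path from 6: 6 → 8.
So 6 → … → 8 → 6 is a cycle.

Yes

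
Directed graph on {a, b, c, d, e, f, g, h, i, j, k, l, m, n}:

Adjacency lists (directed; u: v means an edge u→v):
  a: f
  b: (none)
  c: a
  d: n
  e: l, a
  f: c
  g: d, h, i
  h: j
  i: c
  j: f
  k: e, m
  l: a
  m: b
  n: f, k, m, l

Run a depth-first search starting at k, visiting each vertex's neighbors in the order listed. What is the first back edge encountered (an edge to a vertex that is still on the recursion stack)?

c→a

DFS from k (visiting each vertex's neighbors in the order listed); mark gray on enter, black on exit:
k gray
  e gray
    l gray
      a gray
        f gray
          c gray
            c→a: a is gray → back edge
First back edge: c → a.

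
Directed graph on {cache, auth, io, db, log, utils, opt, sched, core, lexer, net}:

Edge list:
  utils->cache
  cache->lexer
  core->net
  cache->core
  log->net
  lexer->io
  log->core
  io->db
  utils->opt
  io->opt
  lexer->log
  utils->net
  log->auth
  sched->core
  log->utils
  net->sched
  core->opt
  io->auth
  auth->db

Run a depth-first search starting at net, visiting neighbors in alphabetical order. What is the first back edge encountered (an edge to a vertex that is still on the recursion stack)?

DFS from net (visiting neighbors in alphabetical order); mark gray on enter, black on exit:
net gray
  sched gray
    core gray
      core→net: net is gray → back edge
First back edge: core → net.

core→net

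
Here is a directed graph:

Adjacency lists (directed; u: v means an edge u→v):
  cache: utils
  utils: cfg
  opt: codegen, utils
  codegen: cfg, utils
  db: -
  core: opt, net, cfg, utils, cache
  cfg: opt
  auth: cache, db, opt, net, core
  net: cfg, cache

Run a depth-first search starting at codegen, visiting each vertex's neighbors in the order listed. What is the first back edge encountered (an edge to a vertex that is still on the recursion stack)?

opt→codegen

DFS from codegen (visiting each vertex's neighbors in the order listed); mark gray on enter, black on exit:
codegen gray
  cfg gray
    opt gray
      opt→codegen: codegen is gray → back edge
First back edge: opt → codegen.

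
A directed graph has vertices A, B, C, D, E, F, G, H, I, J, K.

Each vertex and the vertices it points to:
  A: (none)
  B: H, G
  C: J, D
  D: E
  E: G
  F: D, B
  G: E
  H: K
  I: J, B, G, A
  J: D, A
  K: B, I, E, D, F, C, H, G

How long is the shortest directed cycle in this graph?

For each vertex v, BFS finds the shortest path from v back to v.
The shortest such closed walk is H → K → H, length 2.

2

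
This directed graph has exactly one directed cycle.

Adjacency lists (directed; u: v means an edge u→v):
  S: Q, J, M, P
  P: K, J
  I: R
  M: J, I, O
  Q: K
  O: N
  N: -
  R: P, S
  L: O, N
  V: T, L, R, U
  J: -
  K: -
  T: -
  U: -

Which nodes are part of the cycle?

DFS with gray/black marking from R:
R gray
  P gray
    K gray
    K black
    J gray
    J black
  P black
  S gray
    Q gray
      Q→K: K black — skip
    Q black
    S→J: J black — skip
    M gray
      M→J: J black — skip
      I gray
        I→R: R is gray → back edge
Back edge closes the cycle R → S → M → I → R; its vertices are {I, M, R, S}.

I, M, R, S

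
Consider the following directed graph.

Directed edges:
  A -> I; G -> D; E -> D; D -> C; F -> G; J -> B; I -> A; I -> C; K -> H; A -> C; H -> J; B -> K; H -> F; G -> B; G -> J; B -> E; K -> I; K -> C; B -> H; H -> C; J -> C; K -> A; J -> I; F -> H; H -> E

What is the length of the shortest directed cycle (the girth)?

2

For each vertex v, BFS finds the shortest path from v back to v.
The shortest such closed walk is H → F → H, length 2.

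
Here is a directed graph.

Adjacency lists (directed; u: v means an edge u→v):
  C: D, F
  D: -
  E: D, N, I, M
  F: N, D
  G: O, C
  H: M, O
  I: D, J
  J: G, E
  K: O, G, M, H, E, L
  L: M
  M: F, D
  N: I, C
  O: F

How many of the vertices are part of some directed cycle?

A vertex is on a directed cycle iff it belongs to a strongly connected component of size ≥ 2 (or has a self-loop).
The vertices on cycles are {C, E, F, G, I, J, M, N, O} — 9 in total.

9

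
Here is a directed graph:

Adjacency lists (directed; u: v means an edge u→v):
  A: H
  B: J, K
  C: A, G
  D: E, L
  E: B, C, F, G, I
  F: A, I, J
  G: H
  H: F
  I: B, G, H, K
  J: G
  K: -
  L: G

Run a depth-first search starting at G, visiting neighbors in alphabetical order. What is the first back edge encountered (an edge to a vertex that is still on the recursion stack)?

A->H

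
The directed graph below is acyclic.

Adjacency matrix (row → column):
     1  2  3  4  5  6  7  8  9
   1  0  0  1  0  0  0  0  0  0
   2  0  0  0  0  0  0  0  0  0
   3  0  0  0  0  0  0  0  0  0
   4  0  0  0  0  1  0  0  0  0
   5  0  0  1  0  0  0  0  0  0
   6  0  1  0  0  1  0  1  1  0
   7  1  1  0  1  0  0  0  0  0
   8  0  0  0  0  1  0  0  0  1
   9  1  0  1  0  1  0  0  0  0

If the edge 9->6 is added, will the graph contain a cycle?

Yes

Adding 9→6 creates a cycle iff 6 can already reach 9.
Path from 6: 6 → 8 → 9.
So 6 → … → 9 → 6 is a cycle.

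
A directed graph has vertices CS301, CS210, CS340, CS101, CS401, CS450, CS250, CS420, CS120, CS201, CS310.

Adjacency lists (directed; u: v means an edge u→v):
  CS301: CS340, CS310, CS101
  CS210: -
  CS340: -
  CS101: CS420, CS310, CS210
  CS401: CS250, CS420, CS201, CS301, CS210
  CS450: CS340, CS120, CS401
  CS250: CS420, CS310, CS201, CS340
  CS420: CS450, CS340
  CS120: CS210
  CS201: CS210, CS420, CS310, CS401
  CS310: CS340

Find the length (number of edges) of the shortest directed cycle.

2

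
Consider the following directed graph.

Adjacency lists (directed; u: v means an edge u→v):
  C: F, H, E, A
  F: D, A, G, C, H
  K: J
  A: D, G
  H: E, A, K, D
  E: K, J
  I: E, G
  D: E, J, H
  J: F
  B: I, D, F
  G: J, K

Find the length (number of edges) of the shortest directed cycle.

2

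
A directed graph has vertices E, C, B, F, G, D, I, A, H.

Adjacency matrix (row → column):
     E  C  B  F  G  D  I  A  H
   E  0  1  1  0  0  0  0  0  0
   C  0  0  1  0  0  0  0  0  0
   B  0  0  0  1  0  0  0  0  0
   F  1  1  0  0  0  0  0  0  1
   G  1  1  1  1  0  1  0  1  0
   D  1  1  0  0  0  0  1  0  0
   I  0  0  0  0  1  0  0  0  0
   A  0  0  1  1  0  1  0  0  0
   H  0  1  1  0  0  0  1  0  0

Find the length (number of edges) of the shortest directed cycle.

3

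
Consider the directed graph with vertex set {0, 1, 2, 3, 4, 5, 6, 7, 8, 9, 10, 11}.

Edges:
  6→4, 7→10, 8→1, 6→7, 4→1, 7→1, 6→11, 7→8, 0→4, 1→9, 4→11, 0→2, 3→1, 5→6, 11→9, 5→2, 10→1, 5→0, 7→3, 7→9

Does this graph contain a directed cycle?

DFS with white/gray/black marking, starting from 7:
7 gray
  10 gray
    1 gray
      9 gray
      9 black
    1 black
  10 black
  8 gray
    8→1: 1 black — skip
  8 black
  7→9: 9 black — skip
  3 gray
    3→1: 1 black — skip
  3 black
  7→1: 1 black — skip
7 black
0 gray
  4 gray
    11 gray
      11→9: 9 black — skip
    11 black
    4→1: 1 black — skip
  4 black
  2 gray
  2 black
0 black
5 gray
  5→2: 2 black — skip
  5→0: 0 black — skip
  6 gray
    6→7: 7 black — skip
    6→4: 4 black — skip
    6→11: 11 black — skip
  6 black
5 black
Every edge goes to a white or black vertex — no back edge, so the graph is acyclic.

No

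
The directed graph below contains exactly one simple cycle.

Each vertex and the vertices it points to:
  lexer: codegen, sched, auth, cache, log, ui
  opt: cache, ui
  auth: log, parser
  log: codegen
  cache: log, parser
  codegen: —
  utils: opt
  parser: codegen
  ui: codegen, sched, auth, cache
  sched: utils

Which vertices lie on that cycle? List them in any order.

DFS with gray/black marking from sched:
sched gray
  utils gray
    opt gray
      cache gray
        log gray
          codegen gray
          codegen black
        log black
        parser gray
          parser→codegen: codegen black — skip
        parser black
      cache black
      ui gray
        ui→codegen: codegen black — skip
        ui→sched: sched is gray → back edge
Back edge closes the cycle sched → utils → opt → ui → sched; its vertices are {ui, opt, sched, utils}.

ui, opt, sched, utils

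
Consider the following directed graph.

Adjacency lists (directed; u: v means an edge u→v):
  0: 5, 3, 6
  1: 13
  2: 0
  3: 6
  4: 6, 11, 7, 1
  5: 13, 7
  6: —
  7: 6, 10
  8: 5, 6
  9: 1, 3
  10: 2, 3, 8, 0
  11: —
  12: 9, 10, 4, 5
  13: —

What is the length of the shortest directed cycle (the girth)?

For each vertex v, BFS finds the shortest path from v back to v.
The shortest such closed walk is 10 → 8 → 5 → 7 → 10, length 4.

4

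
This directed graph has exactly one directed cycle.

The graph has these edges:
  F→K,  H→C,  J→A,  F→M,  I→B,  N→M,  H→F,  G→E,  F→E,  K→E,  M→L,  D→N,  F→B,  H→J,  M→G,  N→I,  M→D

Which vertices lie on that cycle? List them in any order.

D, M, N

DFS with gray/black marking from M:
M gray
  L gray
  L black
  D gray
    N gray
      I gray
        B gray
        B black
      I black
      N→M: M is gray → back edge
Back edge closes the cycle M → D → N → M; its vertices are {D, M, N}.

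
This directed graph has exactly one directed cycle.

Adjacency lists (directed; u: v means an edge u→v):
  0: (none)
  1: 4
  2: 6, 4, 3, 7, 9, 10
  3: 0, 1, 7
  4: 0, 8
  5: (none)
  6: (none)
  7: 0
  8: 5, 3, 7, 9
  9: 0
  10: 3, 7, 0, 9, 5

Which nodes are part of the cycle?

1, 3, 4, 8

DFS with gray/black marking from 4:
4 gray
  0 gray
  0 black
  8 gray
    5 gray
    5 black
    3 gray
      3→0: 0 black — skip
      1 gray
        1→4: 4 is gray → back edge
Back edge closes the cycle 4 → 8 → 3 → 1 → 4; its vertices are {1, 3, 4, 8}.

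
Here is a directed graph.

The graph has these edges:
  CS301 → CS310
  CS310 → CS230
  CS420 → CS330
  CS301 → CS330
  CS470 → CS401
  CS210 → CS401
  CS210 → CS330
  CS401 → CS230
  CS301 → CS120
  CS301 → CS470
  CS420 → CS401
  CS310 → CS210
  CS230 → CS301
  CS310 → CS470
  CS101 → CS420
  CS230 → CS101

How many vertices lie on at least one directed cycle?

A vertex is on a directed cycle iff it belongs to a strongly connected component of size ≥ 2 (or has a self-loop).
The vertices on cycles are {CS101, CS210, CS230, CS301, CS310, CS401, CS420, CS470} — 8 in total.

8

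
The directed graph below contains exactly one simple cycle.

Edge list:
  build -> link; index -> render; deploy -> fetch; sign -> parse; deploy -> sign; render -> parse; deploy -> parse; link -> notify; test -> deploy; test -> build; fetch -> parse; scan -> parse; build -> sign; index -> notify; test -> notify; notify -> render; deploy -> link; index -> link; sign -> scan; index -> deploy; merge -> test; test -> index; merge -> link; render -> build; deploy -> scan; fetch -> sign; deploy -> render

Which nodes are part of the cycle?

DFS with gray/black marking from build:
build gray
  sign gray
    parse gray
    parse black
    scan gray
      scan→parse: parse black — skip
    scan black
  sign black
  link gray
    notify gray
      render gray
        render→build: build is gray → back edge
Back edge closes the cycle build → link → notify → render → build; its vertices are {link, build, notify, render}.

link, build, notify, render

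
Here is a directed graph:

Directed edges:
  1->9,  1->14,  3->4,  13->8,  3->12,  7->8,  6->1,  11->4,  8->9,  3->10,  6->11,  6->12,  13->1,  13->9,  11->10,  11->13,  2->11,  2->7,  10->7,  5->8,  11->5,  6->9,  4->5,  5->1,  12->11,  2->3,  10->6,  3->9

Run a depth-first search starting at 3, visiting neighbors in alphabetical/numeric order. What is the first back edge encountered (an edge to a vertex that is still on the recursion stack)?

11->10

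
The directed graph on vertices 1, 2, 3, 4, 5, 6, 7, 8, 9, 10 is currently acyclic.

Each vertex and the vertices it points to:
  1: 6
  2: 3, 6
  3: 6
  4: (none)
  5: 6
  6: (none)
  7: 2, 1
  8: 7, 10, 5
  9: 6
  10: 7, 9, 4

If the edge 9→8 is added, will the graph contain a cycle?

Yes

Adding 9→8 creates a cycle iff 8 can already reach 9.
Path from 8: 8 → 10 → 9.
So 8 → … → 9 → 8 is a cycle.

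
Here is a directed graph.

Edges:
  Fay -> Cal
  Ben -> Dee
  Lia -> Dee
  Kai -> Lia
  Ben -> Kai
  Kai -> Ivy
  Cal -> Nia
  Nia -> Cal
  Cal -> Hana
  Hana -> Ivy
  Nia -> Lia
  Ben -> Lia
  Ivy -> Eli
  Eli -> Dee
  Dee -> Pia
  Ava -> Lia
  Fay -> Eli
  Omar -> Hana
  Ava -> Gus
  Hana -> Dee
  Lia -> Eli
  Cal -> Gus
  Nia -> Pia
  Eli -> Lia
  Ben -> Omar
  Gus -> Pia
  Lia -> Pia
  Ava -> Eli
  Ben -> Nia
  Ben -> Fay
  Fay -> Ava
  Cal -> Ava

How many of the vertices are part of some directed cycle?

4

A vertex is on a directed cycle iff it belongs to a strongly connected component of size ≥ 2 (or has a self-loop).
The vertices on cycles are {Cal, Eli, Lia, Nia} — 4 in total.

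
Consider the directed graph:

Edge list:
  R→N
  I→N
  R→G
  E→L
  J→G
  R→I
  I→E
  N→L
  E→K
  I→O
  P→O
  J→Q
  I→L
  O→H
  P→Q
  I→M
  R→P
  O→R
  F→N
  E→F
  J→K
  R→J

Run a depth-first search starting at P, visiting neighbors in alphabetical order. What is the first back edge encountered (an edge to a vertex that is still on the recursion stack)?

DFS from P (visiting neighbors in alphabetical order); mark gray on enter, black on exit:
P gray
  O gray
    H gray
    H black
    R gray
      G gray
      G black
      I gray
        E gray
          F gray
            N gray
              L gray
              L black
            N black
          F black
          K gray
          K black
          E→L: L black — skip
        E black
        I→L: L black — skip
        M gray
        M black
        I→N: N black — skip
        I→O: O is gray → back edge
First back edge: I → O.

I→O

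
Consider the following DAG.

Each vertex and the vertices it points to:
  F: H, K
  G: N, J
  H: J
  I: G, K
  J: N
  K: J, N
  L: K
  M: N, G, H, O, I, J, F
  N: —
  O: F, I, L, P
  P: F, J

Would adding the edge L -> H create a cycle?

Adding L→H creates a cycle iff H can already reach L.
Explore from H: no path reaches L. The graph stays acyclic.

No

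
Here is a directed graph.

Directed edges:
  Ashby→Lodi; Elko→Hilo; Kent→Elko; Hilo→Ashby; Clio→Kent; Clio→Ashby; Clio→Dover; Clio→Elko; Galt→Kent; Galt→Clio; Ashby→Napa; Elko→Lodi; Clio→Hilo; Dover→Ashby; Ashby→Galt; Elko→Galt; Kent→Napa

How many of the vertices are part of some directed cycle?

7

A vertex is on a directed cycle iff it belongs to a strongly connected component of size ≥ 2 (or has a self-loop).
The vertices on cycles are {Clio, Elko, Galt, Hilo, Kent, Ashby, Dover} — 7 in total.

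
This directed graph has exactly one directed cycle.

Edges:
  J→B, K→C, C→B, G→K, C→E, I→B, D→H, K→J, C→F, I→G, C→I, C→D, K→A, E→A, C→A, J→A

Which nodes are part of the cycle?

C, G, I, K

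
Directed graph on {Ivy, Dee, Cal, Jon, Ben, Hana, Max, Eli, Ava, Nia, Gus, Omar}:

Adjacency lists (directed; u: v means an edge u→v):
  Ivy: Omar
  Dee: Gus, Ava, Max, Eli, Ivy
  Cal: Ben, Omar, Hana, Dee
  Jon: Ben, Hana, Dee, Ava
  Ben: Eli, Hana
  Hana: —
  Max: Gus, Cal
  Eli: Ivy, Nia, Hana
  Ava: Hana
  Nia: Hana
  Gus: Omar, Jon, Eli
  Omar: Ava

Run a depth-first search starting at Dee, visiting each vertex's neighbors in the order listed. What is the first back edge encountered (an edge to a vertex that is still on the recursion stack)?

Jon->Dee

DFS from Dee (visiting each vertex's neighbors in the order listed); mark gray on enter, black on exit:
Dee gray
  Gus gray
    Omar gray
      Ava gray
        Hana gray
        Hana black
      Ava black
    Omar black
    Jon gray
      Ben gray
        Eli gray
          Ivy gray
            Ivy→Omar: Omar black — skip
          Ivy black
          Nia gray
            Nia→Hana: Hana black — skip
          Nia black
          Eli→Hana: Hana black — skip
        Eli black
        Ben→Hana: Hana black — skip
      Ben black
      Jon→Hana: Hana black — skip
      Jon→Dee: Dee is gray → back edge
First back edge: Jon → Dee.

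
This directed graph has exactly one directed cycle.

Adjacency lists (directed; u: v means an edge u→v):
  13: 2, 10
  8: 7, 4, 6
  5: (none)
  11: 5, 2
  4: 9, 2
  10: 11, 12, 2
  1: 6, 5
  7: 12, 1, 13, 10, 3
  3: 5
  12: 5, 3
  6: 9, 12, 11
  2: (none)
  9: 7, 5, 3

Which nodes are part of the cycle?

1, 6, 7, 9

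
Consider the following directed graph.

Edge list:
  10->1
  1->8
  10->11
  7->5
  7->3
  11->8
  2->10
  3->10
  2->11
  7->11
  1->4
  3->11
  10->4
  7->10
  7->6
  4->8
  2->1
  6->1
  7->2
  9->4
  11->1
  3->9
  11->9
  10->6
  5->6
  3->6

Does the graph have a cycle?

No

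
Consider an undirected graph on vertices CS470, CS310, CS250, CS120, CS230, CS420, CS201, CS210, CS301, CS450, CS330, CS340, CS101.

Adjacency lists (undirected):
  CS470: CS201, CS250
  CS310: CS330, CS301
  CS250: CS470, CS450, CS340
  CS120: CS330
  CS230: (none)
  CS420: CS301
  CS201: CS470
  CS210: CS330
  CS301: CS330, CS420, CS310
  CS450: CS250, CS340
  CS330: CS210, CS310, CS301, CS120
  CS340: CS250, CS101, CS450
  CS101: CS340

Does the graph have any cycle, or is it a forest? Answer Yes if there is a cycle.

Yes

DFS, tracking each vertex's parent; an edge to a visited non-parent vertex closes a cycle.
Start from CS210:
visit CS210 (parent –)
  visit CS330 (parent CS210)
    CS330–CS210: parent, skip
    visit CS310 (parent CS330)
      CS310–CS330: parent, skip
      visit CS301 (parent CS310)
        CS301–CS330: CS330 visited and ≠ parent → cycle
Cycle: CS330 – CS310 – CS301 – CS330.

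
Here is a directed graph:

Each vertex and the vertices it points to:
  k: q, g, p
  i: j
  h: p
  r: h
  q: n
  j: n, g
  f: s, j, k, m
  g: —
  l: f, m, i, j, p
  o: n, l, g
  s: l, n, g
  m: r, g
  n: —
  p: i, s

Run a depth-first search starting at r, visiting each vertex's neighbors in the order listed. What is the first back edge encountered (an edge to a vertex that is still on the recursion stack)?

DFS from r (visiting each vertex's neighbors in the order listed); mark gray on enter, black on exit:
r gray
  h gray
    p gray
      i gray
        j gray
          n gray
          n black
          g gray
          g black
        j black
      i black
      s gray
        l gray
          f gray
            f→s: s is gray → back edge
First back edge: f → s.

f->s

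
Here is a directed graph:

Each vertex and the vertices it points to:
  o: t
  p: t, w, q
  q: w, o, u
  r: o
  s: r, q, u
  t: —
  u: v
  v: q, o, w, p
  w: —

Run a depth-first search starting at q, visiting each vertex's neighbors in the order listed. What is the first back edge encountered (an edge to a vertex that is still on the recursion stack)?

v->q

DFS from q (visiting each vertex's neighbors in the order listed); mark gray on enter, black on exit:
q gray
  w gray
  w black
  o gray
    t gray
    t black
  o black
  u gray
    v gray
      v→q: q is gray → back edge
First back edge: v → q.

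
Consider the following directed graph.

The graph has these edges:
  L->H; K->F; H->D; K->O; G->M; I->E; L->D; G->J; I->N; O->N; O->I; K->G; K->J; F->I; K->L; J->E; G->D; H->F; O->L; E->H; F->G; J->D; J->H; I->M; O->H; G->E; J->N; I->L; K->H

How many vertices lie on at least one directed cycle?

A vertex is on a directed cycle iff it belongs to a strongly connected component of size ≥ 2 (or has a self-loop).
The vertices on cycles are {E, F, G, H, I, J, L} — 7 in total.

7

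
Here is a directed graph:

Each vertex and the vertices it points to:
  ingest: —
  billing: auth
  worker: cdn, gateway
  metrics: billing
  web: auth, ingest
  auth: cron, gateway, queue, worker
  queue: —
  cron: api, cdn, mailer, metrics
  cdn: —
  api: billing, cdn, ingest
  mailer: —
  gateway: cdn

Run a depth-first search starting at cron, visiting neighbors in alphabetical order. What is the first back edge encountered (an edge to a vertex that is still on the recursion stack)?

auth->cron

DFS from cron (visiting neighbors in alphabetical order); mark gray on enter, black on exit:
cron gray
  api gray
    billing gray
      auth gray
        auth→cron: cron is gray → back edge
First back edge: auth → cron.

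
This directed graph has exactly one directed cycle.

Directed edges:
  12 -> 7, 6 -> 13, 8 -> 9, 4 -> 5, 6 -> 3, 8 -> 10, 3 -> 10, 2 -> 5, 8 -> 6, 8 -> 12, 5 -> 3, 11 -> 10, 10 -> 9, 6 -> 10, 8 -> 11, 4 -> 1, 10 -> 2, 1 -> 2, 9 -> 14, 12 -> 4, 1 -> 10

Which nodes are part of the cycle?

DFS with gray/black marking from 10:
10 gray
  2 gray
    5 gray
      3 gray
        3→10: 10 is gray → back edge
Back edge closes the cycle 10 → 2 → 5 → 3 → 10; its vertices are {2, 3, 5, 10}.

2, 3, 5, 10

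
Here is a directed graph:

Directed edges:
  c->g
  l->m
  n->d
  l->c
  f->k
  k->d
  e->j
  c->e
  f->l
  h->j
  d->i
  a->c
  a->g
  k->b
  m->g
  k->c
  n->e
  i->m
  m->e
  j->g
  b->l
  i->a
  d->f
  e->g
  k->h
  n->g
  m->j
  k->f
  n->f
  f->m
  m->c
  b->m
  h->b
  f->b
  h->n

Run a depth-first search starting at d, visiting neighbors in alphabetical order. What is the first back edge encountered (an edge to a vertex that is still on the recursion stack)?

k->d

DFS from d (visiting neighbors in alphabetical order); mark gray on enter, black on exit:
d gray
  f gray
    b gray
      l gray
        c gray
          e gray
            g gray
            g black
            j gray
              j→g: g black — skip
            j black
          e black
          c→g: g black — skip
        c black
        m gray
          m→c: c black — skip
          m→e: e black — skip
          m→g: g black — skip
          m→j: j black — skip
        m black
      l black
      b→m: m black — skip
    b black
    k gray
      k→b: b black — skip
      k→c: c black — skip
      k→d: d is gray → back edge
First back edge: k → d.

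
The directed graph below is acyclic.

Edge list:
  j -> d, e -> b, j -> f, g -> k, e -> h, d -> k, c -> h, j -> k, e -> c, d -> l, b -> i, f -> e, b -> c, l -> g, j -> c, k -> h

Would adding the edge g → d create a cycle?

Adding g→d creates a cycle iff d can already reach g.
Path from d: d → l → g.
So d → … → g → d is a cycle.

Yes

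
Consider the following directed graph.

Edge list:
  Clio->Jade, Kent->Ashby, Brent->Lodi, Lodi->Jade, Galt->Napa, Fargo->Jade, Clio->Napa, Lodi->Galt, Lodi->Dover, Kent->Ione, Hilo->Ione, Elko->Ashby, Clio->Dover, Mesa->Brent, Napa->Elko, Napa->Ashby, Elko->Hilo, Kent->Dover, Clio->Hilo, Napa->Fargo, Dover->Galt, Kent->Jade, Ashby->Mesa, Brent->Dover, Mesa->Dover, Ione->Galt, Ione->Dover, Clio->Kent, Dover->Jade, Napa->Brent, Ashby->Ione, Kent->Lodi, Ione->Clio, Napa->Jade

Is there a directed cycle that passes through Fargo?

No

Fargo lies on a cycle iff there is a path from Fargo back to itself.
Exploring from Fargo, it never reaches itself; equivalently, its strongly connected component is a singleton.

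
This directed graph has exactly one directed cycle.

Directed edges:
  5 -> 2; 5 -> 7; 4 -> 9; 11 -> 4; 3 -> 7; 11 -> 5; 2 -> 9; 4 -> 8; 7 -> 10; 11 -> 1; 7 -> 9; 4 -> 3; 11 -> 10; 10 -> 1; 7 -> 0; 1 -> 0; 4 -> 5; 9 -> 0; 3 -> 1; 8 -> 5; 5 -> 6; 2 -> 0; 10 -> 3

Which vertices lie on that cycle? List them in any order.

DFS with gray/black marking from 10:
10 gray
  1 gray
    0 gray
    0 black
  1 black
  3 gray
    7 gray
      9 gray
        9→0: 0 black — skip
      9 black
      7→10: 10 is gray → back edge
Back edge closes the cycle 10 → 3 → 7 → 10; its vertices are {3, 7, 10}.

3, 7, 10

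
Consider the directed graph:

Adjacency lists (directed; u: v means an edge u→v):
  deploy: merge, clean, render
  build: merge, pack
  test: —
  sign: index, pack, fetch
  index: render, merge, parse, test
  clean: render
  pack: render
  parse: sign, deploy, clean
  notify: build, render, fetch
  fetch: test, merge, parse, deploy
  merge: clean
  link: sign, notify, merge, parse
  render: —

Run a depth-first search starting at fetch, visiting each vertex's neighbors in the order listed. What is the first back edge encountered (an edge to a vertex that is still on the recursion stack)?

DFS from fetch (visiting each vertex's neighbors in the order listed); mark gray on enter, black on exit:
fetch gray
  test gray
  test black
  merge gray
    clean gray
      render gray
      render black
    clean black
  merge black
  parse gray
    sign gray
      index gray
        index→render: render black — skip
        index→merge: merge black — skip
        index→parse: parse is gray → back edge
First back edge: index → parse.

index→parse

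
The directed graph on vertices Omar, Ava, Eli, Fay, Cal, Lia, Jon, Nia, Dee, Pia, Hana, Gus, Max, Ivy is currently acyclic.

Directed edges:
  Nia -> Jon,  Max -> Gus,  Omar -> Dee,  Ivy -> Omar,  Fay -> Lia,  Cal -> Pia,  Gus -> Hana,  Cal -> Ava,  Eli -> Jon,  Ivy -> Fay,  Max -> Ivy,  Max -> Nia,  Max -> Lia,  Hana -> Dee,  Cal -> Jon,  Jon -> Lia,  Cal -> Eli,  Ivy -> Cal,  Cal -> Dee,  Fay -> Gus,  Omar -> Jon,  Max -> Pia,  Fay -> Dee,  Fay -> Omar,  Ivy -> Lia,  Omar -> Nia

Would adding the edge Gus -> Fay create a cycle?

Adding Gus→Fay creates a cycle iff Fay can already reach Gus.
Path from Fay: Fay → Gus.
So Fay → … → Gus → Fay is a cycle.

Yes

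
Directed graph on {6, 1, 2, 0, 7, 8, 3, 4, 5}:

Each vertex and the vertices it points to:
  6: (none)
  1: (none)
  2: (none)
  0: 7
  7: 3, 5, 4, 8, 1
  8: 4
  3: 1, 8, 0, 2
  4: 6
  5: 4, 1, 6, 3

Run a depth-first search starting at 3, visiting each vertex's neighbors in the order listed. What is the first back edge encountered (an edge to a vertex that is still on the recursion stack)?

7→3

DFS from 3 (visiting each vertex's neighbors in the order listed); mark gray on enter, black on exit:
3 gray
  1 gray
  1 black
  8 gray
    4 gray
      6 gray
      6 black
    4 black
  8 black
  0 gray
    7 gray
      7→3: 3 is gray → back edge
First back edge: 7 → 3.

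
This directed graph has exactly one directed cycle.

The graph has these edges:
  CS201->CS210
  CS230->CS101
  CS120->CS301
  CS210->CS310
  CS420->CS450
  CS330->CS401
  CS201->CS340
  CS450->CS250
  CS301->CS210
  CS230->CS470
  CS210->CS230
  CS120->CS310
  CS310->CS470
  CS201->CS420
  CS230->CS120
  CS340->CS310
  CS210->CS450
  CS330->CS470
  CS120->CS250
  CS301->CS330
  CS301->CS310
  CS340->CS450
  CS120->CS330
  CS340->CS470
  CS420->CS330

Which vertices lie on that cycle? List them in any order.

CS120, CS210, CS230, CS301

DFS with gray/black marking from CS210:
CS210 gray
  CS310 gray
    CS470 gray
    CS470 black
  CS310 black
  CS230 gray
    CS230→CS470: CS470 black — skip
    CS101 gray
    CS101 black
    CS120 gray
      CS120→CS310: CS310 black — skip
      CS330 gray
        CS401 gray
        CS401 black
        CS330→CS470: CS470 black — skip
      CS330 black
      CS250 gray
      CS250 black
      CS301 gray
        CS301→CS310: CS310 black — skip
        CS301→CS330: CS330 black — skip
        CS301→CS210: CS210 is gray → back edge
Back edge closes the cycle CS210 → CS230 → CS120 → CS301 → CS210; its vertices are {CS120, CS210, CS230, CS301}.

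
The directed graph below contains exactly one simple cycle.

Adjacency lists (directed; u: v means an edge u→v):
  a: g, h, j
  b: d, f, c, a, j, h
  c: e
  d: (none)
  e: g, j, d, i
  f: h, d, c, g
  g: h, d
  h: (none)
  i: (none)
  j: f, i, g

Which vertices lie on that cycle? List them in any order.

c, e, f, j

DFS with gray/black marking from c:
c gray
  e gray
    g gray
      h gray
      h black
      d gray
      d black
    g black
    j gray
      f gray
        f→h: h black — skip
        f→d: d black — skip
        f→c: c is gray → back edge
Back edge closes the cycle c → e → j → f → c; its vertices are {c, e, f, j}.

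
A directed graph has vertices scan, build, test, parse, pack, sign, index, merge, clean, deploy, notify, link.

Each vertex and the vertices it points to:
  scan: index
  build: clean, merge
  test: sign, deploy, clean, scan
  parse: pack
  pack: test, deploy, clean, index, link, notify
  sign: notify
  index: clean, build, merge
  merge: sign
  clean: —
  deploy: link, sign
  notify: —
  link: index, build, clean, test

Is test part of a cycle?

test is on a cycle iff test can reach itself via ≥1 edge.
test → deploy → link → test — yes.

Yes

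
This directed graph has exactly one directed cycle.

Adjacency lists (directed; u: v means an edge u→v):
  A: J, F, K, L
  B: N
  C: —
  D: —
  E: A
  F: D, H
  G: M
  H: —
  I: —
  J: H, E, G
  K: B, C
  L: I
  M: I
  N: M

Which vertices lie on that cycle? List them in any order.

DFS with gray/black marking from A:
A gray
  J gray
    H gray
    H black
    E gray
      E→A: A is gray → back edge
Back edge closes the cycle A → J → E → A; its vertices are {A, E, J}.

A, E, J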